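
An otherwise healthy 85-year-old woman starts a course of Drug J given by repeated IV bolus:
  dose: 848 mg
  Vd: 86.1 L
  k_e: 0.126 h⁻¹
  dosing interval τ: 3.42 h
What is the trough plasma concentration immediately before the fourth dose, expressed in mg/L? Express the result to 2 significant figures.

13 mg/L

C₀ per dose = Dose / Vd = 848 / 86.1 = 9.849 mg/L
Fraction remaining after one interval: r = e^(−kτ) = e^(−0.1260 × 3.42) = 0.6499
Before dose 4, 3 doses have been given (aged 1τ, 2τ, 3τ).
C_trough = C₀ × (r + r² + … + r^3) = C₀ × r(1−r^3)/(1−r)
        = 9.849 × 0.6499 × (1 − 0.2745) / (1 − 0.6499) = 13.26 mg/L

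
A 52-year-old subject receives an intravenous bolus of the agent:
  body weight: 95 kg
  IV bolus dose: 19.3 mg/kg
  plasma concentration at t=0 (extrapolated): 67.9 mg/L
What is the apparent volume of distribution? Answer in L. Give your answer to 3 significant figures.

Dose = 19.3 × 95 = 1834 mg
Vd = Dose / C₀ = 1834 / 67.9 = 27.01 L

27.0 L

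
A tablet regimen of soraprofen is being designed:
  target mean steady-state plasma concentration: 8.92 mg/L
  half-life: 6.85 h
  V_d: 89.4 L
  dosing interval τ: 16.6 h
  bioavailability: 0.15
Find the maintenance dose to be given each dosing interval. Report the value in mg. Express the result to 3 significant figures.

k = ln2 / t½ = 0.693147 / 6.85 = 0.1012 h⁻¹
CL = k × Vd = 0.1012 × 89.4 = 9.047 L/h
At steady state, F × (Dose/τ) = Css × CL.
Dose = Css × CL × τ / F = 8.92 × 9.047 × 16.6 / 0.15 = 8931 mg

8930 mg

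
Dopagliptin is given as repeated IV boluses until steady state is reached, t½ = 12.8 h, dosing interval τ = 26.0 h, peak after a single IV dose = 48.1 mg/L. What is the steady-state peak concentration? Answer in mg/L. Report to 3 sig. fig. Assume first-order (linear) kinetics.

k = ln2 / t½ = 0.693147 / 12.8 = 0.05415 h⁻¹
e^(−kτ) = e^(−0.05415 × 26.0) = 0.2447
Accumulation ratio R = 1 / (1 − e^(−kτ)) = 1 / (1 − 0.2447) = 1.324
Steady-state peak = C₀ × R = 48.1 × 1.324 = 63.68 mg/L

63.7 mg/L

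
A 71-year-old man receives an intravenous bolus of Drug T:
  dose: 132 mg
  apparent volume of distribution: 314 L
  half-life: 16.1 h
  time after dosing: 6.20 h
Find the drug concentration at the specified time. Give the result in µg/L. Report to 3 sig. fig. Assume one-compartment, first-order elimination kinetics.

C₀ = Dose / Vd = 132.0 / 314 = 0.4204 mg/L
k = ln2 / t½ = 0.693147 / 16.1 = 0.04305 h⁻¹
C = C₀ · e^(−k·t) = 0.4204 × e^(−0.04305 × 6.20)
  = 0.4204 × 0.7657 = 0.3219 mg/L
Convert: 0.3219 mg/L × 1000 = 321.9 µg/L

322 µg/L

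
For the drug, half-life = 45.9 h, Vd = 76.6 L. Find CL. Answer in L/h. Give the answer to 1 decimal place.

k = ln2 / t½ = 0.693147 / 45.9 = 0.01510 h⁻¹
CL = k × Vd = 0.01510 × 76.6 = 1.157 L/h

1.2 L/h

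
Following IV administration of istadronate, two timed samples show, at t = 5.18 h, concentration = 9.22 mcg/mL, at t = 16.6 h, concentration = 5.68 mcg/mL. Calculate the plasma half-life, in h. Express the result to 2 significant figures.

16 h

k = ln(C₁/C₂) / (t₂ − t₁) = ln(9.22/5.68) / (16.6 − 5.18)
  = 0.4844 / 11.42 = 0.04242 h⁻¹
t½ = ln2 / k = 0.693147 / 0.04242 = 16.34 h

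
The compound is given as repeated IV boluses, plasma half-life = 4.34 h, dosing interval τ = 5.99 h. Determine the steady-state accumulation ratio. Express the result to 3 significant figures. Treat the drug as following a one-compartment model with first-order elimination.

k = ln2 / t½ = 0.693147 / 4.34 = 0.1597 h⁻¹
e^(−kτ) = e^(−0.1597 × 5.99) = 0.3842
Accumulation ratio R = 1 / (1 − e^(−kτ)) = 1 / (1 − 0.3842) = 1.624

1.62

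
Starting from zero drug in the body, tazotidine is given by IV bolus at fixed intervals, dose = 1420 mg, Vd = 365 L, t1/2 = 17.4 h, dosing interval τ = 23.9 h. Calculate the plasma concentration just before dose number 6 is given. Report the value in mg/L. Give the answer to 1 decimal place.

2.4 mg/L

C₀ per dose = Dose / Vd = 1420 / 365 = 3.890 mg/L
k = ln2 / t½ = 0.693147 / 17.4 = 0.03984 h⁻¹
Fraction remaining after one interval: r = e^(−kτ) = e^(−0.03984 × 23.9) = 0.3859
Before dose 6, 5 doses have been given (aged 1τ, 2τ, 3τ, 4τ, 5τ).
C_trough = C₀ × (r + r² + … + r^5) = C₀ × r(1−r^5)/(1−r)
        = 3.890 × 0.3859 × (1 − 0.008558) / (1 − 0.3859) = 2.424 mg/L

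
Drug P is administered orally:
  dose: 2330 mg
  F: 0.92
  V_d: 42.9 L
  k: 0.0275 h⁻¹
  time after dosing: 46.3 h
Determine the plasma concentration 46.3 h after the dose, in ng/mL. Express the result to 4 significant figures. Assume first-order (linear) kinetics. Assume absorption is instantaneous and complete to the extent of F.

Amount reaching circulation = F × Dose = 0.92 × 2330 = 2144 mg
C₀ = F·Dose / Vd = 2144 / 42.9 = 49.98 mg/L
C = C₀ · e^(−k·t) = 49.98 × e^(−0.02750 × 46.3)
  = 49.98 × 0.2799 = 13.99 mg/L
Convert: 13.99 mg/L × 1000 = 13990 ng/mL

13990 ng/mL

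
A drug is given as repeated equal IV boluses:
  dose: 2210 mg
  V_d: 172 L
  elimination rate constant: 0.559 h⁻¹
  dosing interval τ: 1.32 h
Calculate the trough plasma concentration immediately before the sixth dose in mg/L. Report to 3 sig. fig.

11.5 mg/L

C₀ per dose = Dose / Vd = 2210 / 172 = 12.85 mg/L
Fraction remaining after one interval: r = e^(−kτ) = e^(−0.5590 × 1.32) = 0.4781
Before dose 6, 5 doses have been given (aged 1τ, 2τ, 3τ, 4τ, 5τ).
C_trough = C₀ × (r + r² + … + r^5) = C₀ × r(1−r^5)/(1−r)
        = 12.85 × 0.4781 × (1 − 0.02498) / (1 − 0.4781) = 11.48 mg/L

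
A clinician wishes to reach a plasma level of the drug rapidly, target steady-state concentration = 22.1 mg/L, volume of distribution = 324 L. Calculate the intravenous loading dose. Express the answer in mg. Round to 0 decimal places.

7160 mg

LD = Css × Vd = 22.1 × 324 = 7160 mg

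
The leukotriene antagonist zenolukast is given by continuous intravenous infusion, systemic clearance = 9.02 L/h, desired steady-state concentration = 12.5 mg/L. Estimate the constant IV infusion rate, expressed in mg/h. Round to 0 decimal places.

At steady state, infusion rate R₀ = Css × CL = 12.5 × 9.020 = 112.8 mg/h

113 mg/h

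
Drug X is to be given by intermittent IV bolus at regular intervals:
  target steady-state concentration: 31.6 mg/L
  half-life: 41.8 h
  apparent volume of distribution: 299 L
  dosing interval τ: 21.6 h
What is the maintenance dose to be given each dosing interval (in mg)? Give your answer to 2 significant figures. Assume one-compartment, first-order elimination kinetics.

k = ln2 / t½ = 0.693147 / 41.8 = 0.01658 h⁻¹
CL = k × Vd = 0.01658 × 299 = 4.957 L/h
At steady state, Dose/τ = Css × CL.
Dose = Css × CL × τ = 31.6 × 4.957 × 21.6 = 3383 mg

3400 mg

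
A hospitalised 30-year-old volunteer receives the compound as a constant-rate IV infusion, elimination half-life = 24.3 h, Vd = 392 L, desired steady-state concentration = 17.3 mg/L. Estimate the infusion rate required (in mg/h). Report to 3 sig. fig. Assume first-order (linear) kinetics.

193 mg/h

k = ln2 / t½ = 0.693147 / 24.3 = 0.02852 h⁻¹
CL = k × Vd = 0.02852 × 392 = 11.18 L/h
At steady state, infusion rate R₀ = Css × CL = 17.3 × 11.18 = 193.4 mg/h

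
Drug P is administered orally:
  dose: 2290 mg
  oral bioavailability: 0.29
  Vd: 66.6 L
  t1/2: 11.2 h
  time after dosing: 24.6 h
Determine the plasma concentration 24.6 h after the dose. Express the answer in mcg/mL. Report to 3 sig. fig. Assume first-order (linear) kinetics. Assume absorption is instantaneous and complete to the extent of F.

2.18 mcg/mL

Amount reaching circulation = F × Dose = 0.29 × 2290 = 664.1 mg
C₀ = F·Dose / Vd = 664.1 / 66.6 = 9.971 mg/L
k = ln2 / t½ = 0.693147 / 11.2 = 0.06189 h⁻¹
C = C₀ · e^(−k·t) = 9.971 × e^(−0.06189 × 24.6)
  = 9.971 × 0.2182 = 2.176 mg/L
(2.176 mg/L = 2.176 mcg/mL)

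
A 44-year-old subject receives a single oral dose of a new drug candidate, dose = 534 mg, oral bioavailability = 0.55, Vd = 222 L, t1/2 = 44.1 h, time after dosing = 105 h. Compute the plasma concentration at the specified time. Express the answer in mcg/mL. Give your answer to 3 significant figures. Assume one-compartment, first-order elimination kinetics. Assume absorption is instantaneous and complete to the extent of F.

0.254 mcg/mL

Amount reaching circulation = F × Dose = 0.55 × 534.0 = 293.7 mg
C₀ = F·Dose / Vd = 293.7 / 222 = 1.323 mg/L
k = ln2 / t½ = 0.693147 / 44.1 = 0.01572 h⁻¹
C = C₀ · e^(−k·t) = 1.323 × e^(−0.01572 × 105)
  = 1.323 × 0.1919 = 0.2539 mg/L
(0.2539 mg/L = 0.2539 mcg/mL)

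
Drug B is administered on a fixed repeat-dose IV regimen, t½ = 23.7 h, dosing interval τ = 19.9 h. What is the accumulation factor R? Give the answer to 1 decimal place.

k = ln2 / t½ = 0.693147 / 23.7 = 0.02925 h⁻¹
e^(−kτ) = e^(−0.02925 × 19.9) = 0.5587
Accumulation ratio R = 1 / (1 − e^(−kτ)) = 1 / (1 − 0.5587) = 2.266

2.3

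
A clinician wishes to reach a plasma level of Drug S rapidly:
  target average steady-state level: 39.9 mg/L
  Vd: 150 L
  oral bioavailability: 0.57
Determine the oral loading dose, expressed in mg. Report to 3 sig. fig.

10500 mg

LD = Css × Vd / F = 39.9 × 150 / 0.57 = 10500 mg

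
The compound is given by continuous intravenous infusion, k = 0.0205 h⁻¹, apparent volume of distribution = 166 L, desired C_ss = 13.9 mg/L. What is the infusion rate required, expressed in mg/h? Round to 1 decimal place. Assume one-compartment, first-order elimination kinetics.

CL = k × Vd = 0.02050 × 166 = 3.403 L/h
At steady state, infusion rate R₀ = Css × CL = 13.9 × 3.403 = 47.30 mg/h

47.3 mg/h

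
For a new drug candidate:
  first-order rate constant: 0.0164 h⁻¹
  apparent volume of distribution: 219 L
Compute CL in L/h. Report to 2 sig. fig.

CL = k × Vd = 0.0164 × 219 = 3.592 L/h

3.6 L/h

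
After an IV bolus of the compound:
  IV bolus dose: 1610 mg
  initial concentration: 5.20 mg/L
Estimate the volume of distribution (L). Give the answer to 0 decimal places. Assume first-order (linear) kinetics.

Vd = Dose / C₀ = 1610 / 5.20 = 309.6 L

310 L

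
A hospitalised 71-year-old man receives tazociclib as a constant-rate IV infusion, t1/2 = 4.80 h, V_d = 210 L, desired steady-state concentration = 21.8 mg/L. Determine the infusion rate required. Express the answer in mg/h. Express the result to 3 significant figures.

k = ln2 / t½ = 0.693147 / 4.80 = 0.1444 h⁻¹
CL = k × Vd = 0.1444 × 210 = 30.32 L/h
At steady state, infusion rate R₀ = Css × CL = 21.8 × 30.32 = 661.0 mg/h

661 mg/h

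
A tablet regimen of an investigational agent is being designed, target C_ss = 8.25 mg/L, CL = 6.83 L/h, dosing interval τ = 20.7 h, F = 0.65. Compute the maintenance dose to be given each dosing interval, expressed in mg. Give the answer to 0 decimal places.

At steady state, F × (Dose/τ) = Css × CL.
Dose = Css × CL × τ / F = 8.25 × 6.830 × 20.7 / 0.65 = 1794 mg

1794 mg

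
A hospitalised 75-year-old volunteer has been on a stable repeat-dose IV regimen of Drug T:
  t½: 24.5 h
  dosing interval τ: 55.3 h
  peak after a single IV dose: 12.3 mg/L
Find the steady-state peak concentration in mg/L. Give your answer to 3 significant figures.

15.6 mg/L

k = ln2 / t½ = 0.693147 / 24.5 = 0.02829 h⁻¹
e^(−kτ) = e^(−0.02829 × 55.3) = 0.2092
Accumulation ratio R = 1 / (1 − e^(−kτ)) = 1 / (1 − 0.2092) = 1.265
Steady-state peak = C₀ × R = 12.3 × 1.265 = 15.56 mg/L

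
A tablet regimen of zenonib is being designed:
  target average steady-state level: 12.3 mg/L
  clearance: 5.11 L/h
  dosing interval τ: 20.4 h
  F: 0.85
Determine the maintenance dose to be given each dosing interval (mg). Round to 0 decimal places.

1508 mg

At steady state, F × (Dose/τ) = Css × CL.
Dose = Css × CL × τ / F = 12.3 × 5.110 × 20.4 / 0.85 = 1508 mg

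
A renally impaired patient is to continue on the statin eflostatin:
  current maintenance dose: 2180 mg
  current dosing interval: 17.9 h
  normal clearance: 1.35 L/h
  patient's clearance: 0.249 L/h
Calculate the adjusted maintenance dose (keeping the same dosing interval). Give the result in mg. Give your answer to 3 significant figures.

402 mg

To keep the same average steady-state level, dosing rate must scale with clearance.
CL ratio = 0.249 / 1.35 = 0.1844
New dose (same interval) = 2180 × 0.1844 = 402.0 mg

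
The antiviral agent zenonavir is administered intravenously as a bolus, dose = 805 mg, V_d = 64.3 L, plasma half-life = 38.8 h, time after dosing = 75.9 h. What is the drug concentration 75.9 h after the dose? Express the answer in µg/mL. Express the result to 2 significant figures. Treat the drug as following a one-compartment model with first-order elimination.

C₀ = Dose / Vd = 805.0 / 64.3 = 12.52 mg/L
k = ln2 / t½ = 0.693147 / 38.8 = 0.01786 h⁻¹
C = C₀ · e^(−k·t) = 12.52 × e^(−0.01786 × 75.9)
  = 12.52 × 0.2578 = 3.228 mg/L
(3.228 mg/L = 3.228 µg/mL)

3.2 µg/mL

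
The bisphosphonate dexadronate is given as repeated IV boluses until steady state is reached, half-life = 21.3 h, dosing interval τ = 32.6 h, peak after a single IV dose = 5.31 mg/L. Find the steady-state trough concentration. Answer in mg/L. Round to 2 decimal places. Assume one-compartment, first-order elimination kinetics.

k = ln2 / t½ = 0.693147 / 21.3 = 0.03254 h⁻¹
e^(−kτ) = e^(−0.03254 × 32.6) = 0.3462
Accumulation ratio R = 1 / (1 − e^(−kτ)) = 1 / (1 − 0.3462) = 1.530
Steady-state trough = C₀ × R × e^(−kτ) = 5.31 × 1.530 × 0.3462 = 2.813 mg/L

2.81 mg/L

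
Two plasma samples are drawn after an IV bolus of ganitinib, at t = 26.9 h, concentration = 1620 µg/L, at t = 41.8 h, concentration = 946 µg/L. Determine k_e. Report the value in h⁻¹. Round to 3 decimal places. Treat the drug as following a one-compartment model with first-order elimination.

0.036 h⁻¹

k = ln(C₁/C₂) / (t₂ − t₁) = ln(1620/946) / (41.8 − 26.9)
  = 0.5379 / 14.90 = 0.03610 h⁻¹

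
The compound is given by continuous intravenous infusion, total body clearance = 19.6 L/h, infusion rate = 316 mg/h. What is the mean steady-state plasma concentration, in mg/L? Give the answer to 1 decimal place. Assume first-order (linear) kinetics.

At steady state Css = R₀ / CL = 316 / 19.60 = 16.12 mg/L

16.1 mg/L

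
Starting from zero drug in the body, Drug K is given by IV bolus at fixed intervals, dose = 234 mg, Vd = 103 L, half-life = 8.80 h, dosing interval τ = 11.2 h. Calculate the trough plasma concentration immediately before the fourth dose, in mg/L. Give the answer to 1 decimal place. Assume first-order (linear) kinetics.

1.5 mg/L

C₀ per dose = Dose / Vd = 234 / 103 = 2.272 mg/L
k = ln2 / t½ = 0.693147 / 8.80 = 0.07877 h⁻¹
Fraction remaining after one interval: r = e^(−kτ) = e^(−0.07877 × 11.2) = 0.4139
Before dose 4, 3 doses have been given (aged 1τ, 2τ, 3τ).
C_trough = C₀ × (r + r² + … + r^3) = C₀ × r(1−r^3)/(1−r)
        = 2.272 × 0.4139 × (1 − 0.07091) / (1 − 0.4139) = 1.491 mg/L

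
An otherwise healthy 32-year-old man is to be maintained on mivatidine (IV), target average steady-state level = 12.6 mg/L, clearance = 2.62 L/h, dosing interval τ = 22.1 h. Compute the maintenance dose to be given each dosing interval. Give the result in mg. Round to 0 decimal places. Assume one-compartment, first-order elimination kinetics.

730 mg

At steady state, Dose/τ = Css × CL.
Dose = Css × CL × τ = 12.6 × 2.620 × 22.1 = 729.6 mg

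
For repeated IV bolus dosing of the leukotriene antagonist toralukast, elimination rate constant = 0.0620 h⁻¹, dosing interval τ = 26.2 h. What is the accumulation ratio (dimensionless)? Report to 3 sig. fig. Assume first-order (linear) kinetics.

1.25

e^(−kτ) = e^(−0.06200 × 26.2) = 0.1970
Accumulation ratio R = 1 / (1 − e^(−kτ)) = 1 / (1 − 0.1970) = 1.245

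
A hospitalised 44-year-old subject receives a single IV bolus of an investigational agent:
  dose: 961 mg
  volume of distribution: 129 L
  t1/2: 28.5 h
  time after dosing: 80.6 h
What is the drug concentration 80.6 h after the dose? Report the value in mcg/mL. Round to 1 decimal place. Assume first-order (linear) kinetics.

C₀ = Dose / Vd = 961.0 / 129 = 7.450 mg/L
k = ln2 / t½ = 0.693147 / 28.5 = 0.02432 h⁻¹
C = C₀ · e^(−k·t) = 7.450 × e^(−0.02432 × 80.6)
  = 7.450 × 0.1408 = 1.049 mg/L
(1.049 mg/L = 1.049 mcg/mL)

1.0 mcg/mL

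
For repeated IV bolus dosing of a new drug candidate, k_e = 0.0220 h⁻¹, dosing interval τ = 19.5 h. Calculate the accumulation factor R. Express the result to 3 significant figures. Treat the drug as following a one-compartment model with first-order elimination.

e^(−kτ) = e^(−0.02200 × 19.5) = 0.6512
Accumulation ratio R = 1 / (1 − e^(−kτ)) = 1 / (1 − 0.6512) = 2.867

2.87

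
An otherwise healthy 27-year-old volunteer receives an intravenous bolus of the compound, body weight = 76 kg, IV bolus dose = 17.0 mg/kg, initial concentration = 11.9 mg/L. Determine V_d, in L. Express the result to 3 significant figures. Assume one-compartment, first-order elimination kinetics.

109 L

Dose = 17.0 × 76 = 1292 mg
Vd = Dose / C₀ = 1292 / 11.9 = 108.6 L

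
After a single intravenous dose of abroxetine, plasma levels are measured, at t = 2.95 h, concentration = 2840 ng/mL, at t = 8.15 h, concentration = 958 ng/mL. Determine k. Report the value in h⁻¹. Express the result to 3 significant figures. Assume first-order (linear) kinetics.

k = ln(C₁/C₂) / (t₂ − t₁) = ln(2840/958) / (8.15 − 2.95)
  = 1.087 / 5.200 = 0.2090 h⁻¹

0.209 h⁻¹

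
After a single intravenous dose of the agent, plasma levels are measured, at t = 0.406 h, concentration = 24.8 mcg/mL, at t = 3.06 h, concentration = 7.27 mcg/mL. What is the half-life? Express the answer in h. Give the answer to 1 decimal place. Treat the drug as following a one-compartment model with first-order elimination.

k = ln(C₁/C₂) / (t₂ − t₁) = ln(24.8/7.27) / (3.06 − 0.406)
  = 1.227 / 2.654 = 0.4623 h⁻¹
t½ = ln2 / k = 0.693147 / 0.4623 = 1.499 h

1.5 h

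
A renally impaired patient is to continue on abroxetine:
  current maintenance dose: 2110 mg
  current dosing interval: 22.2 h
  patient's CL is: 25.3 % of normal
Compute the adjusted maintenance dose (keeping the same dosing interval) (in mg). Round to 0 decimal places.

To keep the same average steady-state level, dosing rate must scale with clearance.
CL ratio = 25.3 / 100 = 0.2530
New dose (same interval) = 2110 × 0.2530 = 533.8 mg

534 mg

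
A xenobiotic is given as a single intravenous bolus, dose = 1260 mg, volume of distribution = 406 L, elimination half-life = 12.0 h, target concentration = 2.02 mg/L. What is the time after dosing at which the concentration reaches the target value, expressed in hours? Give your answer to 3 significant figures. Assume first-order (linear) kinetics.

C₀ = Dose / Vd = 1260 / 406 = 3.103 mg/L
k = ln2 / t½ = 0.693147 / 12.0 = 0.05776 h⁻¹
t = ln(C₀ / C) / k = ln(3.103 / 2.02) / 0.05776
  = ln(1.536) / 0.05776 = 0.4292 / 0.05776 = 7.431 h

7.43 h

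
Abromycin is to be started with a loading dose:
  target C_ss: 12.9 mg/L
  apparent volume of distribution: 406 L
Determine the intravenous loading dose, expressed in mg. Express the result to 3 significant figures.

LD = Css × Vd = 12.9 × 406 = 5237 mg

5240 mg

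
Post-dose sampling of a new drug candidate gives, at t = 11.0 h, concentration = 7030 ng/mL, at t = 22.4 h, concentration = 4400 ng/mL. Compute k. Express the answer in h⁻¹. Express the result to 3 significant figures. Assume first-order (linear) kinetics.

k = ln(C₁/C₂) / (t₂ − t₁) = ln(7030/4400) / (22.4 − 11.0)
  = 0.4686 / 11.40 = 0.04111 h⁻¹

0.0411 h⁻¹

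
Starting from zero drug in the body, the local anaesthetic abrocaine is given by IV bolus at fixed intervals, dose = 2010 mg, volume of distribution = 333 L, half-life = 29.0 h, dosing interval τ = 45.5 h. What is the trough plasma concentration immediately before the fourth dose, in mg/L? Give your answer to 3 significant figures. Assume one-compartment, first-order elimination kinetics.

C₀ per dose = Dose / Vd = 2010 / 333 = 6.036 mg/L
k = ln2 / t½ = 0.693147 / 29.0 = 0.02390 h⁻¹
Fraction remaining after one interval: r = e^(−kτ) = e^(−0.02390 × 45.5) = 0.3371
Before dose 4, 3 doses have been given (aged 1τ, 2τ, 3τ).
C_trough = C₀ × (r + r² + … + r^3) = C₀ × r(1−r^3)/(1−r)
        = 6.036 × 0.3371 × (1 − 0.03831) / (1 − 0.3371) = 2.952 mg/L

2.95 mg/L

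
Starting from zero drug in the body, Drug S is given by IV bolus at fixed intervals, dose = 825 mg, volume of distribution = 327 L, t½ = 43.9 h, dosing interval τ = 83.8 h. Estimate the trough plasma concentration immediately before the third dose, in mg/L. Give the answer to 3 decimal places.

C₀ per dose = Dose / Vd = 825 / 327 = 2.523 mg/L
k = ln2 / t½ = 0.693147 / 43.9 = 0.01579 h⁻¹
Fraction remaining after one interval: r = e^(−kτ) = e^(−0.01579 × 83.8) = 0.2663
Before dose 3, 2 doses have been given (aged 1τ, 2τ).
C_trough = C₀ × (r + r²) = 2.523 × (0.2663 + 0.07092) = 0.8508 mg/L

0.851 mg/L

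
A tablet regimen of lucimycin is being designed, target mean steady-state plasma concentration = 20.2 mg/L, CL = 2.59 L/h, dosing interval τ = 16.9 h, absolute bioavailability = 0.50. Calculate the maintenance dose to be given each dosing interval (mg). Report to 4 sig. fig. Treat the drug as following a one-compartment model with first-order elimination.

1768 mg

At steady state, F × (Dose/τ) = Css × CL.
Dose = Css × CL × τ / F = 20.2 × 2.590 × 16.9 / 0.50 = 1768 mg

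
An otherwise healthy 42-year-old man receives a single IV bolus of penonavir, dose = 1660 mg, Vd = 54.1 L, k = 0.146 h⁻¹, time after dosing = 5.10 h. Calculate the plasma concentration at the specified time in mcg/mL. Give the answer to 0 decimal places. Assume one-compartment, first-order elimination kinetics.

15 mcg/mL

C₀ = Dose / Vd = 1660 / 54.1 = 30.68 mg/L
C = C₀ · e^(−k·t) = 30.68 × e^(−0.1460 × 5.10)
  = 30.68 × 0.4749 = 14.57 mg/L
(14.57 mg/L = 14.57 mcg/mL)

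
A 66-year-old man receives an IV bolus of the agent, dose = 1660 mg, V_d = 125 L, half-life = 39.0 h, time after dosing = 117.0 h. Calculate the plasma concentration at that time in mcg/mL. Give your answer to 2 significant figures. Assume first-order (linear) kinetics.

C₀ = Dose / Vd = 1660 / 125 = 13.28 mg/L
k = ln2 / t½ = 0.693147 / 39.0 = 0.01777 h⁻¹
t / t½ = 117.0 / 39.0 = 3 half-lives
C = C₀ × (1/2)^3 = 13.28 × 0.1250 = 1.660 mg/L
(1.660 mg/L = 1.660 mcg/mL)

1.7 mcg/mL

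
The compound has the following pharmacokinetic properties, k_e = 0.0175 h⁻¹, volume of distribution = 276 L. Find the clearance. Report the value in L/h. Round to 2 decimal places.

4.83 L/h

CL = k × Vd = 0.0175 × 276 = 4.830 L/h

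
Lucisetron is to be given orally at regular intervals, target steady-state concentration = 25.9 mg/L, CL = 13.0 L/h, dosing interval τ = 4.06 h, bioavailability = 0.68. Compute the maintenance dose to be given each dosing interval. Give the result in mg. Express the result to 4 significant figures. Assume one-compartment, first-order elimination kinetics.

At steady state, F × (Dose/τ) = Css × CL.
Dose = Css × CL × τ / F = 25.9 × 13.00 × 4.06 / 0.68 = 2010 mg

2010 mg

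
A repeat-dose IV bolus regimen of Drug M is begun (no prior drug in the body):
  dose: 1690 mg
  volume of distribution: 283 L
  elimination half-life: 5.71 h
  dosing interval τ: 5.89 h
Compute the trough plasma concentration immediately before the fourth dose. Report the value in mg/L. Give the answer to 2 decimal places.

C₀ per dose = Dose / Vd = 1690 / 283 = 5.972 mg/L
k = ln2 / t½ = 0.693147 / 5.71 = 0.1214 h⁻¹
Fraction remaining after one interval: r = e^(−kτ) = e^(−0.1214 × 5.89) = 0.4892
Before dose 4, 3 doses have been given (aged 1τ, 2τ, 3τ).
C_trough = C₀ × (r + r² + … + r^3) = C₀ × r(1−r^3)/(1−r)
        = 5.972 × 0.4892 × (1 − 0.1171) / (1 − 0.4892) = 5.050 mg/L

5.05 mg/L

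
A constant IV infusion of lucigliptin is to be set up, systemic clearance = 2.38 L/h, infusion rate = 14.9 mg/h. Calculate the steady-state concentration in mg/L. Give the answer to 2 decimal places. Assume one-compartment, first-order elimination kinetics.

6.26 mg/L

At steady state Css = R₀ / CL = 14.9 / 2.380 = 6.261 mg/L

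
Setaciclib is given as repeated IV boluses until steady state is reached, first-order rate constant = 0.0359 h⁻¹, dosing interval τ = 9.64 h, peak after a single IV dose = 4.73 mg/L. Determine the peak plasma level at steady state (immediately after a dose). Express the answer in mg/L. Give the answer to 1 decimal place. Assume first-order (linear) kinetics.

e^(−kτ) = e^(−0.03590 × 9.64) = 0.7075
Accumulation ratio R = 1 / (1 − e^(−kτ)) = 1 / (1 − 0.7075) = 3.419
Steady-state peak = C₀ × R = 4.73 × 3.419 = 16.17 mg/L

16.2 mg/L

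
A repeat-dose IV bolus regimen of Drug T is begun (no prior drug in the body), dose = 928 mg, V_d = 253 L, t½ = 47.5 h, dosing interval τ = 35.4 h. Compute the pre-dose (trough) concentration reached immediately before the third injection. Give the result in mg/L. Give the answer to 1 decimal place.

C₀ per dose = Dose / Vd = 928 / 253 = 3.668 mg/L
k = ln2 / t½ = 0.693147 / 47.5 = 0.01459 h⁻¹
Fraction remaining after one interval: r = e^(−kτ) = e^(−0.01459 × 35.4) = 0.5966
Before dose 3, 2 doses have been given (aged 1τ, 2τ).
C_trough = C₀ × (r + r²) = 3.668 × (0.5966 + 0.3559) = 3.494 mg/L

3.5 mg/L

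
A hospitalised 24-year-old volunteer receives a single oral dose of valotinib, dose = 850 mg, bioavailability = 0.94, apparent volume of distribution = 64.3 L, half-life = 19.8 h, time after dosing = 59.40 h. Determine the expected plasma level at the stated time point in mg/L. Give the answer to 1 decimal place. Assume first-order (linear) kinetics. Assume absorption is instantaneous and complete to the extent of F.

Amount reaching circulation = F × Dose = 0.94 × 850.0 = 799.0 mg
C₀ = F·Dose / Vd = 799.0 / 64.3 = 12.43 mg/L
k = ln2 / t½ = 0.693147 / 19.8 = 0.03501 h⁻¹
t / t½ = 59.40 / 19.8 = 3 half-lives
C = C₀ × (1/2)^3 = 12.43 × 0.1250 = 1.554 mg/L

1.6 mg/L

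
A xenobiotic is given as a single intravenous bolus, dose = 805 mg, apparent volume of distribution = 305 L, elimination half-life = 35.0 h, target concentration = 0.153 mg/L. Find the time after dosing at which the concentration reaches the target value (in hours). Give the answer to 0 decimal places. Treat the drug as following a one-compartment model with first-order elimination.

144 h

C₀ = Dose / Vd = 805.0 / 305 = 2.639 mg/L
k = ln2 / t½ = 0.693147 / 35.0 = 0.01980 h⁻¹
t = ln(C₀ / C) / k = ln(2.639 / 0.153) / 0.01980
  = ln(17.25) / 0.01980 = 2.848 / 0.01980 = 143.8 h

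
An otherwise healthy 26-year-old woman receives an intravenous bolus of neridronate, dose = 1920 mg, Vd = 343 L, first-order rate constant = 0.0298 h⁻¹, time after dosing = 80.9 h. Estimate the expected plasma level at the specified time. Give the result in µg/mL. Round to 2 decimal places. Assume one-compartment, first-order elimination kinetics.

0.50 µg/mL

C₀ = Dose / Vd = 1920 / 343 = 5.598 mg/L
C = C₀ · e^(−k·t) = 5.598 × e^(−0.02980 × 80.9)
  = 5.598 × 0.08974 = 0.5024 mg/L
(0.5024 mg/L = 0.5024 µg/mL)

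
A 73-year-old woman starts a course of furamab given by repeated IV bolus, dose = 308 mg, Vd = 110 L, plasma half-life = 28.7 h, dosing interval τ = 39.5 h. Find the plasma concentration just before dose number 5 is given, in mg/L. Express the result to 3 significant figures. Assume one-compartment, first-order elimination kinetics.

C₀ per dose = Dose / Vd = 308 / 110 = 2.800 mg/L
k = ln2 / t½ = 0.693147 / 28.7 = 0.02415 h⁻¹
Fraction remaining after one interval: r = e^(−kτ) = e^(−0.02415 × 39.5) = 0.3852
Before dose 5, 4 doses have been given (aged 1τ, 2τ, 3τ, 4τ).
C_trough = C₀ × (r + r² + … + r^4) = C₀ × r(1−r^4)/(1−r)
        = 2.800 × 0.3852 × (1 − 0.02202) / (1 − 0.3852) = 1.716 mg/L

1.72 mg/L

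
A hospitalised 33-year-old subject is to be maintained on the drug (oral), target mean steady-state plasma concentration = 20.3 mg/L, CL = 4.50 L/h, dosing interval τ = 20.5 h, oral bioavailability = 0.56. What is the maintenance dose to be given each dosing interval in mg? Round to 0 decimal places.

At steady state, F × (Dose/τ) = Css × CL.
Dose = Css × CL × τ / F = 20.3 × 4.500 × 20.5 / 0.56 = 3344 mg

3344 mg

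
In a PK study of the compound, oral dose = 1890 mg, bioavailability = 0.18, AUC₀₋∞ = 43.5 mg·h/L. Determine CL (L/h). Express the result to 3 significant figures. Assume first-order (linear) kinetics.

CL = F·Dose / AUC = 0.18 × 1890 / 43.5 = 7.821 L/h

7.82 L/h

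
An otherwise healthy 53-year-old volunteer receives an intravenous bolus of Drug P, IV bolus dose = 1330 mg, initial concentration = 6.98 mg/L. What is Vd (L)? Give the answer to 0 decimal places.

191 L

Vd = Dose / C₀ = 1330 / 6.98 = 190.5 L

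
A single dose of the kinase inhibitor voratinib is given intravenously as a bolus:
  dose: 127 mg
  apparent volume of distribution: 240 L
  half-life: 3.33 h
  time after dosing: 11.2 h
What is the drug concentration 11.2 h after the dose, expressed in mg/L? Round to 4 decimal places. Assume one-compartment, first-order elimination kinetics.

0.0514 mg/L

C₀ = Dose / Vd = 127.0 / 240 = 0.5292 mg/L
k = ln2 / t½ = 0.693147 / 3.33 = 0.2082 h⁻¹
C = C₀ · e^(−k·t) = 0.5292 × e^(−0.2082 × 11.2)
  = 0.5292 × 0.09712 = 0.05140 mg/L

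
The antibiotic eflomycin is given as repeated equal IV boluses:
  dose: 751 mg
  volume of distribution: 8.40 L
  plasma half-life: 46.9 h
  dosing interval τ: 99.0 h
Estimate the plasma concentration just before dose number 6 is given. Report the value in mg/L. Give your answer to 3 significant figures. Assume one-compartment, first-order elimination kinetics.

26.9 mg/L

C₀ per dose = Dose / Vd = 751 / 8.40 = 89.40 mg/L
k = ln2 / t½ = 0.693147 / 46.9 = 0.01478 h⁻¹
Fraction remaining after one interval: r = e^(−kτ) = e^(−0.01478 × 99.0) = 0.2315
Before dose 6, 5 doses have been given (aged 1τ, 2τ, 3τ, 4τ, 5τ).
C_trough = C₀ × (r + r² + … + r^5) = C₀ × r(1−r^5)/(1−r)
        = 89.40 × 0.2315 × (1 − 0.0006649) / (1 − 0.2315) = 26.91 mg/L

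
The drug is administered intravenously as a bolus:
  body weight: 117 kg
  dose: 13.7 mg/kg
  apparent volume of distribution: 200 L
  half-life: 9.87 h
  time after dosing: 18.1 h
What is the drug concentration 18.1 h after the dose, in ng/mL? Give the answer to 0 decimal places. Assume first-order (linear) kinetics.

2248 ng/mL

Total dose = 13.7 × 117 = 1603 mg
C₀ = Dose / Vd = 1603 / 200 = 8.015 mg/L
k = ln2 / t½ = 0.693147 / 9.87 = 0.07023 h⁻¹
C = C₀ · e^(−k·t) = 8.015 × e^(−0.07023 × 18.1)
  = 8.015 × 0.2805 = 2.248 mg/L
Convert: 2.248 mg/L × 1000 = 2248 ng/mL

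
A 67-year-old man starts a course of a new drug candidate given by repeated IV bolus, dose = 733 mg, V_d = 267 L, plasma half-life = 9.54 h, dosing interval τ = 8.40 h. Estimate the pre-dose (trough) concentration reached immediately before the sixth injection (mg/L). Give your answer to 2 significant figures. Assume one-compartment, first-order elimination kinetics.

C₀ per dose = Dose / Vd = 733 / 267 = 2.745 mg/L
k = ln2 / t½ = 0.693147 / 9.54 = 0.07266 h⁻¹
Fraction remaining after one interval: r = e^(−kτ) = e^(−0.07266 × 8.40) = 0.5432
Before dose 6, 5 doses have been given (aged 1τ, 2τ, 3τ, 4τ, 5τ).
C_trough = C₀ × (r + r² + … + r^5) = C₀ × r(1−r^5)/(1−r)
        = 2.745 × 0.5432 × (1 − 0.04729) / (1 − 0.5432) = 3.110 mg/L

3.1 mg/L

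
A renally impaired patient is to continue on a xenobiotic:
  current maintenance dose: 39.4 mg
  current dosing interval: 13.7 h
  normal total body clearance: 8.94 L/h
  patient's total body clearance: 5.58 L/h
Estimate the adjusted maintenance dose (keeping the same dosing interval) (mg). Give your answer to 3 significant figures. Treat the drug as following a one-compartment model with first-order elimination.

24.6 mg

To keep the same average steady-state level, dosing rate must scale with clearance.
CL ratio = 5.58 / 8.94 = 0.6242
New dose (same interval) = 39.4 × 0.6242 = 24.59 mg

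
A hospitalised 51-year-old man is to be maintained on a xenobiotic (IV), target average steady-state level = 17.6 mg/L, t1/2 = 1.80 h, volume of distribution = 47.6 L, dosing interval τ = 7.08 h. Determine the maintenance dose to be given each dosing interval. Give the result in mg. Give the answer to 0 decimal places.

k = ln2 / t½ = 0.693147 / 1.80 = 0.3851 h⁻¹
CL = k × Vd = 0.3851 × 47.6 = 18.33 L/h
At steady state, Dose/τ = Css × CL.
Dose = Css × CL × τ = 17.6 × 18.33 × 7.08 = 2284 mg

2284 mg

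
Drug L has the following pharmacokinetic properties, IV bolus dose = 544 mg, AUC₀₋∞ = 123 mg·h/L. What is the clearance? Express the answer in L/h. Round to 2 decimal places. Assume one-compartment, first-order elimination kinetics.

CL = Dose / AUC = 544 / 123 = 4.423 L/h

4.42 L/h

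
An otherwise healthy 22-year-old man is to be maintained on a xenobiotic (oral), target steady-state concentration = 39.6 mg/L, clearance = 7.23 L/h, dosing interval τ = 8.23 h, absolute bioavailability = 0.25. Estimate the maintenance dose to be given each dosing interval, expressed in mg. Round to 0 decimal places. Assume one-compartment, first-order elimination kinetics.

9425 mg

At steady state, F × (Dose/τ) = Css × CL.
Dose = Css × CL × τ / F = 39.6 × 7.230 × 8.23 / 0.25 = 9425 mg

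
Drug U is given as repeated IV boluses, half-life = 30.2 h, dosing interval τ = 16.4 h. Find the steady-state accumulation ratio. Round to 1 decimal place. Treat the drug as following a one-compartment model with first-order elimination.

3.2

k = ln2 / t½ = 0.693147 / 30.2 = 0.02295 h⁻¹
e^(−kτ) = e^(−0.02295 × 16.4) = 0.6863
Accumulation ratio R = 1 / (1 − e^(−kτ)) = 1 / (1 − 0.6863) = 3.188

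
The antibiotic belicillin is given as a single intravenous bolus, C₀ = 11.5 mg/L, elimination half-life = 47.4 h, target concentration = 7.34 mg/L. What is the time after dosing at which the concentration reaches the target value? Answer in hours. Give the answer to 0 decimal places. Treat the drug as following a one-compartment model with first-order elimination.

k = ln2 / t½ = 0.693147 / 47.4 = 0.01462 h⁻¹
t = ln(C₀ / C) / k = ln(11.50 / 7.34) / 0.01462
  = ln(1.567) / 0.01462 = 0.4492 / 0.01462 = 30.73 h

31 h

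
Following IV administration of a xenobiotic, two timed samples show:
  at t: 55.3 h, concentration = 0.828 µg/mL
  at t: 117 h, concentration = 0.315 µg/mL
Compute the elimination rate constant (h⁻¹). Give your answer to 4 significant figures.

0.01566 h⁻¹

k = ln(C₁/C₂) / (t₂ − t₁) = ln(0.828/0.315) / (117 − 55.3)
  = 0.9664 / 61.70 = 0.01566 h⁻¹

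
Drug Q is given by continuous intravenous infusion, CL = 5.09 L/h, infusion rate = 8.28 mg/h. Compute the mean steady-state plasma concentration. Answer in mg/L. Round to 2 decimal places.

At steady state Css = R₀ / CL = 8.28 / 5.090 = 1.627 mg/L

1.63 mg/L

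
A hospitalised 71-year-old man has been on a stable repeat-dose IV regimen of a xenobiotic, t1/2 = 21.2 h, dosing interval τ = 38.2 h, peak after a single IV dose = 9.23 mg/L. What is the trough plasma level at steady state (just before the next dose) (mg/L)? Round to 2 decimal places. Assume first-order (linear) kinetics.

3.71 mg/L

k = ln2 / t½ = 0.693147 / 21.2 = 0.03270 h⁻¹
e^(−kτ) = e^(−0.03270 × 38.2) = 0.2868
Accumulation ratio R = 1 / (1 − e^(−kτ)) = 1 / (1 − 0.2868) = 1.402
Steady-state trough = C₀ × R × e^(−kτ) = 9.23 × 1.402 × 0.2868 = 3.711 mg/L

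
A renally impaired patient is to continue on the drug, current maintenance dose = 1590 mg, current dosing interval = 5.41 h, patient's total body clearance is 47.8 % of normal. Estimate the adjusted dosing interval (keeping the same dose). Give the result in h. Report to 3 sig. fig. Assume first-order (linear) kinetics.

11.3 h

To keep the same average steady-state level, dosing rate must scale with clearance.
CL ratio = 47.8 / 100 = 0.4780
New interval (same dose) = 5.41 / 0.4780 = 11.32 h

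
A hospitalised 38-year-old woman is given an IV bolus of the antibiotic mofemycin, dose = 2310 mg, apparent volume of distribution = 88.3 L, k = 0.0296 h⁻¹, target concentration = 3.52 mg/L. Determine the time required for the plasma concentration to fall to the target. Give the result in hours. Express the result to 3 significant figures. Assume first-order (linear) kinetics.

C₀ = Dose / Vd = 2310 / 88.3 = 26.16 mg/L
t = ln(C₀ / C) / k = ln(26.16 / 3.52) / 0.02960
  = ln(7.432) / 0.02960 = 2.006 / 0.02960 = 67.77 h

67.8 h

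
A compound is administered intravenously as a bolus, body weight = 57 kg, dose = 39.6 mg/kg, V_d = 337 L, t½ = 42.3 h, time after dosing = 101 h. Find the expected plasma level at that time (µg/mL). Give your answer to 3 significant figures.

1.28 µg/mL

Total dose = 39.6 × 57 = 2257 mg
C₀ = Dose / Vd = 2257 / 337 = 6.697 mg/L
k = ln2 / t½ = 0.693147 / 42.3 = 0.01639 h⁻¹
C = C₀ · e^(−k·t) = 6.697 × e^(−0.01639 × 101)
  = 6.697 × 0.1910 = 1.279 mg/L
(1.279 mg/L = 1.279 µg/mL)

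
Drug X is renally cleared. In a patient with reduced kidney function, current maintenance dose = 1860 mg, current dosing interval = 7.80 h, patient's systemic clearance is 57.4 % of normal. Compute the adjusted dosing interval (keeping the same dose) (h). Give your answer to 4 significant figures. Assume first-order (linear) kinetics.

13.59 h

To keep the same average steady-state level, dosing rate must scale with clearance.
CL ratio = 57.4 / 100 = 0.5740
New interval (same dose) = 7.80 / 0.5740 = 13.59 h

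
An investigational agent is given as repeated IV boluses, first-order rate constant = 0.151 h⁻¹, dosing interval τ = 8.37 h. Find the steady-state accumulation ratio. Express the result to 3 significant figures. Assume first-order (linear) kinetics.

1.39

e^(−kτ) = e^(−0.1510 × 8.37) = 0.2826
Accumulation ratio R = 1 / (1 − e^(−kτ)) = 1 / (1 − 0.2826) = 1.394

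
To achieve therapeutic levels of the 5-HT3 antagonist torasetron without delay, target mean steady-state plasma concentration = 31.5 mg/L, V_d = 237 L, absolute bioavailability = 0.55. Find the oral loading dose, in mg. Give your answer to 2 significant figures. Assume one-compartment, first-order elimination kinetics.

LD = Css × Vd / F = 31.5 × 237 / 0.55 = 13570 mg

14000 mg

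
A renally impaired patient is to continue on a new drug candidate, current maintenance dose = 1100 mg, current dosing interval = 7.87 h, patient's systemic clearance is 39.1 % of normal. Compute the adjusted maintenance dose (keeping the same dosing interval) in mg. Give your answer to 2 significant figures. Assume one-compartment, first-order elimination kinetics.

To keep the same average steady-state level, dosing rate must scale with clearance.
CL ratio = 39.1 / 100 = 0.3910
New dose (same interval) = 1100 × 0.3910 = 430.1 mg

430 mg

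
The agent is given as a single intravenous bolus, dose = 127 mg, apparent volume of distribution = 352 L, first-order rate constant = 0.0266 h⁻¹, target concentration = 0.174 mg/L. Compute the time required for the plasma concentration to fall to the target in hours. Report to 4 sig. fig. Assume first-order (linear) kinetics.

27.42 h

C₀ = Dose / Vd = 127.0 / 352 = 0.3608 mg/L
t = ln(C₀ / C) / k = ln(0.3608 / 0.174) / 0.02660
  = ln(2.074) / 0.02660 = 0.7295 / 0.02660 = 27.42 h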